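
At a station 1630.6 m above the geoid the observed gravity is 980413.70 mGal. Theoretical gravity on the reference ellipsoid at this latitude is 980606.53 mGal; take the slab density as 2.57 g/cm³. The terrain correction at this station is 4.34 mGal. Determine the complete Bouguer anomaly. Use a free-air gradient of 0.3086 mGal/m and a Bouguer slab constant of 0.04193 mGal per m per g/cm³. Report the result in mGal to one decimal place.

Free-air correction = 0.3086 × 1630.6 = 503.20 mGal
Free-air anomaly = 980413.70 − 980606.53 + (503.20) = 310.37 mGal
Bouguer slab correction = 0.04193 × 2.57 × 1630.6 = 175.71 mGal
Simple Bouguer anomaly = 310.37 − (175.71) = 134.66 mGal
Complete Bouguer anomaly = 134.66 + 4.34 = 139.00 mGal

139.0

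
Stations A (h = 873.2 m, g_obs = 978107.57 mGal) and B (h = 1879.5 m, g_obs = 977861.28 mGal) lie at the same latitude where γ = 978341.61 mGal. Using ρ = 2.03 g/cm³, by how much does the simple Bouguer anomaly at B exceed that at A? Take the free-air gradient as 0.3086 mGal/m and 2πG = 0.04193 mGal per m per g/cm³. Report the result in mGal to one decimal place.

Δg_SB(A) = 978107.57 − 978341.61 + 0.3086×873.2 − 0.04193×2.03×873.2 = -38.90 mGal
Δg_SB(B) = 977861.28 − 978341.61 + 0.3086×1879.5 − 0.04193×2.03×1879.5 = -60.30 mGal
Difference = -60.30 − (-38.90) = -21.40 mGal

-21.4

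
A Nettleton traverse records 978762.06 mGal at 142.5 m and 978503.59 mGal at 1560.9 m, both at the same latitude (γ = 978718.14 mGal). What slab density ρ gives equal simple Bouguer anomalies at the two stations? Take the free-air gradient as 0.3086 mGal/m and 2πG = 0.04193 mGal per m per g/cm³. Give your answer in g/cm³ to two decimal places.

Δg_obs = 978503.59 − 978762.06 = -258.47 mGal over Δh = 1560.9 − 142.5 = 1418.4 m
Equal Bouguer anomalies ⇒ Δg_obs + (0.3086 − 0.04193ρ)·Δh = 0
0.3086 − 0.04193ρ = −Δg_obs/Δh = 0.18223
ρ = (0.3086 − 0.18223) / 0.04193 = 3.01 g/cm³

3.01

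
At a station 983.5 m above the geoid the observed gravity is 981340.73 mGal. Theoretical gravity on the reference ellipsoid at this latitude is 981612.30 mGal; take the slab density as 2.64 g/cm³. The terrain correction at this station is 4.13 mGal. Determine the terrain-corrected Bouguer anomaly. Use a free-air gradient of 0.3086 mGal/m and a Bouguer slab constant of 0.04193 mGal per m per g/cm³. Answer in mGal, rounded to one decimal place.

Free-air correction = 0.3086 × 983.5 = 303.51 mGal
Free-air anomaly = 981340.73 − 981612.30 + (303.51) = 31.94 mGal
Bouguer slab correction = 0.04193 × 2.64 × 983.5 = 108.87 mGal
Simple Bouguer anomaly = 31.94 − (108.87) = -76.93 mGal
Complete Bouguer anomaly = -76.93 + 4.13 = -72.80 mGal

-72.8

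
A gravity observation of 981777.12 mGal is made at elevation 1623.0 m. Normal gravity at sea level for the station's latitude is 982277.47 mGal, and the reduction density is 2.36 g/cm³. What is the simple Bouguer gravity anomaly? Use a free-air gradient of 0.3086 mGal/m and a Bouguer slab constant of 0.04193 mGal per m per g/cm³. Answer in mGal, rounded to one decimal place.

-160.1

Free-air correction = 0.3086 × 1623.0 = 500.86 mGal
Free-air anomaly = 981777.12 − 982277.47 + (500.86) = 0.51 mGal
Bouguer slab correction = 0.04193 × 2.36 × 1623.0 = 160.60 mGal
Simple Bouguer anomaly = 0.51 − (160.60) = -160.09 mGal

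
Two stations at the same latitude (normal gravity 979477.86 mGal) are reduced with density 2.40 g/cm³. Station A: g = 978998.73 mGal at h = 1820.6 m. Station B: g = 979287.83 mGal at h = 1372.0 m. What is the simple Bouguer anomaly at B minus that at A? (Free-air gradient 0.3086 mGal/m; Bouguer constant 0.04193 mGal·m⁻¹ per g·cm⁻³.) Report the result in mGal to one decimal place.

Δg_SB(A) = 978998.73 − 979477.86 + 0.3086×1820.6 − 0.04193×2.40×1820.6 = -100.50 mGal
Δg_SB(B) = 979287.83 − 979477.86 + 0.3086×1372.0 − 0.04193×2.40×1372.0 = 95.30 mGal
Difference = 95.30 − (-100.50) = 195.80 mGal

195.8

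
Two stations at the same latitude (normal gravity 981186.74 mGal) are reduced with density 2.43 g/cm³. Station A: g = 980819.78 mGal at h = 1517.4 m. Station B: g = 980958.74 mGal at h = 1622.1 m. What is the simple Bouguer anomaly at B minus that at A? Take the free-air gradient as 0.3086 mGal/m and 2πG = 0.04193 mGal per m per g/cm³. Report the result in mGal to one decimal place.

Δg_SB(A) = 980819.78 − 981186.74 + 0.3086×1517.4 − 0.04193×2.43×1517.4 = -53.30 mGal
Δg_SB(B) = 980958.74 − 981186.74 + 0.3086×1622.1 − 0.04193×2.43×1622.1 = 107.30 mGal
Difference = 107.30 − (-53.30) = 160.60 mGal

160.6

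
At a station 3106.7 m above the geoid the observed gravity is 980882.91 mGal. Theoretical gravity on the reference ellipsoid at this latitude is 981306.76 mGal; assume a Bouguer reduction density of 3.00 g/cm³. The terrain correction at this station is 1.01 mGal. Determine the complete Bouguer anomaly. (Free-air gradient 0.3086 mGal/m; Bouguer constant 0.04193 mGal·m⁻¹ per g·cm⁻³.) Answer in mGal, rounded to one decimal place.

Free-air correction = 0.3086 × 3106.7 = 958.73 mGal
Free-air anomaly = 980882.91 − 981306.76 + (958.73) = 534.88 mGal
Bouguer slab correction = 0.04193 × 3.00 × 3106.7 = 390.79 mGal
Simple Bouguer anomaly = 534.88 − (390.79) = 144.09 mGal
Complete Bouguer anomaly = 144.09 + 1.01 = 145.10 mGal

145.1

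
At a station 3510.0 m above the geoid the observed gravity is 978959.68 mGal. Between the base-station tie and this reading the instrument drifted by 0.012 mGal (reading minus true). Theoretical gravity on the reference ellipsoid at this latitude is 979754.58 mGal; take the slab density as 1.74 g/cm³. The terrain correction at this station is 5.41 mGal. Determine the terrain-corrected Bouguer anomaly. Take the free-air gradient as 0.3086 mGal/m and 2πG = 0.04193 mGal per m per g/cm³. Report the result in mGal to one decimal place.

37.6

Drift-corrected reading = 978959.68 − (0.012) = 978959.668 mGal
Free-air correction = 0.3086 × 3510.0 = 1083.19 mGal
Free-air anomaly = 978959.668 − 979754.58 + (1083.19) = 288.278 mGal
Bouguer slab correction = 0.04193 × 1.74 × 3510.0 = 256.08 mGal
Simple Bouguer anomaly = 288.278 − (256.08) = 32.198 mGal
Complete Bouguer anomaly = 32.198 + 5.41 = 37.608 mGal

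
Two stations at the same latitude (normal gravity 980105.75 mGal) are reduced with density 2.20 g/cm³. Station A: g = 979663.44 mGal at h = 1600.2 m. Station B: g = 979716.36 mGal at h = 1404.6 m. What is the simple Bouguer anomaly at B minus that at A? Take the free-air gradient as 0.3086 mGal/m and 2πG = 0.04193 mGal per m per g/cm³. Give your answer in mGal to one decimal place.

10.6

Δg_SB(A) = 979663.44 − 980105.75 + 0.3086×1600.2 − 0.04193×2.20×1600.2 = -96.10 mGal
Δg_SB(B) = 979716.36 − 980105.75 + 0.3086×1404.6 − 0.04193×2.20×1404.6 = -85.50 mGal
Difference = -85.50 − (-96.10) = 10.60 mGal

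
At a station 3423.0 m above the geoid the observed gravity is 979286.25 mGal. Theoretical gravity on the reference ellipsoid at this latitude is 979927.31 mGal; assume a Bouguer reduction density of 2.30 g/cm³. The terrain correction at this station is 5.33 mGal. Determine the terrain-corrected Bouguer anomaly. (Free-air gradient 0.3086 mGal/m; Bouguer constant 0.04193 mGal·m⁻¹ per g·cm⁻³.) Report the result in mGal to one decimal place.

Free-air correction = 0.3086 × 3423.0 = 1056.34 mGal
Free-air anomaly = 979286.25 − 979927.31 + (1056.34) = 415.28 mGal
Bouguer slab correction = 0.04193 × 2.30 × 3423.0 = 330.11 mGal
Simple Bouguer anomaly = 415.28 − (330.11) = 85.17 mGal
Complete Bouguer anomaly = 85.17 + 5.33 = 90.50 mGal

90.5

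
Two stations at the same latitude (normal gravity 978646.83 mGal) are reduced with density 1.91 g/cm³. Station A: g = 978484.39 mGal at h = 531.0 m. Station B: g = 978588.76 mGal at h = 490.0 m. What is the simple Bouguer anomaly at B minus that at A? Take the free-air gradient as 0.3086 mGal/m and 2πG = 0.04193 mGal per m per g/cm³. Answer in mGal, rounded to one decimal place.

Δg_SB(A) = 978484.39 − 978646.83 + 0.3086×531.0 − 0.04193×1.91×531.0 = -41.10 mGal
Δg_SB(B) = 978588.76 − 978646.83 + 0.3086×490.0 − 0.04193×1.91×490.0 = 53.90 mGal
Difference = 53.90 − (-41.10) = 95.00 mGal

95.0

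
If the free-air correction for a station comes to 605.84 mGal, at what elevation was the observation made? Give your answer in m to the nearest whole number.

h = 605.84 / 0.3086 = 1963.19 m

1963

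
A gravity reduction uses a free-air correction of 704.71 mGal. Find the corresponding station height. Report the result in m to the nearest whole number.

h = 704.71 / 0.3086 = 2283.57 m

2284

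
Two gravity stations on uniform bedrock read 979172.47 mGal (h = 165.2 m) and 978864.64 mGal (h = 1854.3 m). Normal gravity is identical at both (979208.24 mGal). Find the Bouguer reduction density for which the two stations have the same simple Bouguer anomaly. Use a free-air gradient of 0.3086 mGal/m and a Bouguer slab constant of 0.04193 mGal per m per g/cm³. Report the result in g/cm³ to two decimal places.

Δg_obs = 978864.64 − 979172.47 = -307.83 mGal over Δh = 1854.3 − 165.2 = 1689.1 m
Equal Bouguer anomalies ⇒ Δg_obs + (0.3086 − 0.04193ρ)·Δh = 0
0.3086 − 0.04193ρ = −Δg_obs/Δh = 0.18224
ρ = (0.3086 − 0.18224) / 0.04193 = 3.01 g/cm³

3.01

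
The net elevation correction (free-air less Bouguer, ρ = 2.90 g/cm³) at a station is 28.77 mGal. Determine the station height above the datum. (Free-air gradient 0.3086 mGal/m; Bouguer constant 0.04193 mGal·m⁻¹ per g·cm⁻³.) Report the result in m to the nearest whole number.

Combined gradient = 0.3086 − 0.04193 × 2.90 = 0.1870030 mGal/m
h = 28.77 / 0.1870030 = 153.85 m

154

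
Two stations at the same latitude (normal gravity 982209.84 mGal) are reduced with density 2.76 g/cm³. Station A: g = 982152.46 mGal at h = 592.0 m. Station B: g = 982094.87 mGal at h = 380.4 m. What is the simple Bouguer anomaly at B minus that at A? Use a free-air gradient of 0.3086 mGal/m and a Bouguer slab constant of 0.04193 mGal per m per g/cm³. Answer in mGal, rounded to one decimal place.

-98.4

Δg_SB(A) = 982152.46 − 982209.84 + 0.3086×592.0 − 0.04193×2.76×592.0 = 56.80 mGal
Δg_SB(B) = 982094.87 − 982209.84 + 0.3086×380.4 − 0.04193×2.76×380.4 = -41.60 mGal
Difference = -41.60 − (56.80) = -98.40 mGal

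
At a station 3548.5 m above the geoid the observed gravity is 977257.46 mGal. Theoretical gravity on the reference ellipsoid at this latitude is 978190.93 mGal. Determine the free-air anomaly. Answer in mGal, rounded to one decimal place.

Free-air correction = 0.3086 × 3548.5 = 1095.07 mGal
Free-air anomaly = 977257.46 − 978190.93 + (1095.07) = 161.60 mGal

161.6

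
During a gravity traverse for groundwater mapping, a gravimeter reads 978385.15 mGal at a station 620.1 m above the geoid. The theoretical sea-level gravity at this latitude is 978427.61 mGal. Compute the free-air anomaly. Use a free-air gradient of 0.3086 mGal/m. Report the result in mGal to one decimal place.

Free-air correction = 0.3086 × 620.1 = 191.36 mGal
Free-air anomaly = 978385.15 − 978427.61 + (191.36) = 148.90 mGal

148.9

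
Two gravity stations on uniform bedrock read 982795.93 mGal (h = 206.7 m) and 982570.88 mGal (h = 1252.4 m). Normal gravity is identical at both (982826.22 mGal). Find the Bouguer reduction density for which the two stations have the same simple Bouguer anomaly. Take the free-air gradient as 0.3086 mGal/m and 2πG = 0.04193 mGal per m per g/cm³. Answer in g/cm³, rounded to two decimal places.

2.23

Δg_obs = 982570.88 − 982795.93 = -225.05 mGal over Δh = 1252.4 − 206.7 = 1045.7 m
Equal Bouguer anomalies ⇒ Δg_obs + (0.3086 − 0.04193ρ)·Δh = 0
0.3086 − 0.04193ρ = −Δg_obs/Δh = 0.21521
ρ = (0.3086 − 0.21521) / 0.04193 = 2.23 g/cm³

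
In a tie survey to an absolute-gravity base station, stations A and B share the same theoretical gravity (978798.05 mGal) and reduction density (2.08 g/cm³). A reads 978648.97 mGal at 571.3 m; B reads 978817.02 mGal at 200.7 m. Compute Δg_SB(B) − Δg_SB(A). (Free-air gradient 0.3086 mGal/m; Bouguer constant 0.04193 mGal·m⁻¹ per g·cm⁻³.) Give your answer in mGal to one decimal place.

Δg_SB(A) = 978648.97 − 978798.05 + 0.3086×571.3 − 0.04193×2.08×571.3 = -22.60 mGal
Δg_SB(B) = 978817.02 − 978798.05 + 0.3086×200.7 − 0.04193×2.08×200.7 = 63.40 mGal
Difference = 63.40 − (-22.60) = 86.00 mGal

86.0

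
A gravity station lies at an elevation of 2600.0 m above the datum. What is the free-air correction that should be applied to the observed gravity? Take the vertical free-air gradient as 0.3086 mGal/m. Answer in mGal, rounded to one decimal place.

802.4

Free-air correction = 0.3086 × 2600.0 = 802.4 mGal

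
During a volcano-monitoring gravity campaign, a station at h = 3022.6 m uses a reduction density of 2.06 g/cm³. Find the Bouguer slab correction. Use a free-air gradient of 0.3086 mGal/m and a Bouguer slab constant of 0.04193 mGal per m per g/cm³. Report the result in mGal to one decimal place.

261.1

Bouguer slab correction = 0.04193 × 2.06 × 3022.6 = 261.1 mGal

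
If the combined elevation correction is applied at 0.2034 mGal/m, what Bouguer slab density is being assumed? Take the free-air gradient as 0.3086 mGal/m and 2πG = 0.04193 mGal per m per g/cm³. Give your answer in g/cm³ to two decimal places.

0.2034 = 0.3086 − 0.04193 × ρ
ρ = (0.3086 − 0.2034) / 0.04193 = 2.51 g/cm³

2.51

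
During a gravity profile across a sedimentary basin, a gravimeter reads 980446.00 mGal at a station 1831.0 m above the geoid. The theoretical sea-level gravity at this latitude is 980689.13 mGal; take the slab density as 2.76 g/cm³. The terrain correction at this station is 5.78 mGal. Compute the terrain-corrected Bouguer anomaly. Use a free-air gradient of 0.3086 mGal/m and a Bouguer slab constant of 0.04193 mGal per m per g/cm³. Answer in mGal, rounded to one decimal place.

Free-air correction = 0.3086 × 1831.0 = 565.05 mGal
Free-air anomaly = 980446.00 − 980689.13 + (565.05) = 321.92 mGal
Bouguer slab correction = 0.04193 × 2.76 × 1831.0 = 211.90 mGal
Simple Bouguer anomaly = 321.92 − (211.90) = 110.02 mGal
Complete Bouguer anomaly = 110.02 + 5.78 = 115.80 mGal

115.8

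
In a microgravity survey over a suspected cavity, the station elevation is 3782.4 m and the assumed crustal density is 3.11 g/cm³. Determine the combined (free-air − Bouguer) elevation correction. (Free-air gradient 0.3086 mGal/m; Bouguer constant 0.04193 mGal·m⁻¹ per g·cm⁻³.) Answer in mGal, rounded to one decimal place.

674.0

Combined gradient = 0.3086 − 0.04193 × 3.11 = 0.1781977 mGal/m
Combined elevation correction = 0.1781977 × 3782.4 = 674.0 mGal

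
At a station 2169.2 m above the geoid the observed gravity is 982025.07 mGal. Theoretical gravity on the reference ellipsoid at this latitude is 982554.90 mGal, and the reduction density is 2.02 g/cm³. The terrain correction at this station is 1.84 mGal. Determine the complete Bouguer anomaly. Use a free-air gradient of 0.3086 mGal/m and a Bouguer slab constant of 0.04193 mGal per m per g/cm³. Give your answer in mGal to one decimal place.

Free-air correction = 0.3086 × 2169.2 = 669.42 mGal
Free-air anomaly = 982025.07 − 982554.90 + (669.42) = 139.59 mGal
Bouguer slab correction = 0.04193 × 2.02 × 2169.2 = 183.73 mGal
Simple Bouguer anomaly = 139.59 − (183.73) = -44.14 mGal
Complete Bouguer anomaly = -44.14 + 1.84 = -42.30 mGal

-42.3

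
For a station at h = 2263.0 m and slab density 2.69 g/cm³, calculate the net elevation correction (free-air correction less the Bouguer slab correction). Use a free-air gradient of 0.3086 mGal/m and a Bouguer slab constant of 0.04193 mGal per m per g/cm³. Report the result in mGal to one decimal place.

443.1

Combined gradient = 0.3086 − 0.04193 × 2.69 = 0.1958083 mGal/m
Combined elevation correction = 0.1958083 × 2263.0 = 443.1 mGal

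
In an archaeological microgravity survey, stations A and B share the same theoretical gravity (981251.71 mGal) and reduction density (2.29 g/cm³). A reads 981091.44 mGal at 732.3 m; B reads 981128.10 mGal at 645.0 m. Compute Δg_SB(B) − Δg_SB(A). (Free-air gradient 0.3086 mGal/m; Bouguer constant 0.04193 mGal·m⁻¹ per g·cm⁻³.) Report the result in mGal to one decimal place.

18.1

Δg_SB(A) = 981091.44 − 981251.71 + 0.3086×732.3 − 0.04193×2.29×732.3 = -4.60 mGal
Δg_SB(B) = 981128.10 − 981251.71 + 0.3086×645.0 − 0.04193×2.29×645.0 = 13.50 mGal
Difference = 13.50 − (-4.60) = 18.10 mGal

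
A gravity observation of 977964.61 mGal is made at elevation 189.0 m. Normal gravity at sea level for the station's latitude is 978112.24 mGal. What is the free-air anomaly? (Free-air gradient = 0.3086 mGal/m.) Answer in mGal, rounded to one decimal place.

Free-air correction = 0.3086 × 189.0 = 58.33 mGal
Free-air anomaly = 977964.61 − 978112.24 + (58.33) = -89.30 mGal

-89.3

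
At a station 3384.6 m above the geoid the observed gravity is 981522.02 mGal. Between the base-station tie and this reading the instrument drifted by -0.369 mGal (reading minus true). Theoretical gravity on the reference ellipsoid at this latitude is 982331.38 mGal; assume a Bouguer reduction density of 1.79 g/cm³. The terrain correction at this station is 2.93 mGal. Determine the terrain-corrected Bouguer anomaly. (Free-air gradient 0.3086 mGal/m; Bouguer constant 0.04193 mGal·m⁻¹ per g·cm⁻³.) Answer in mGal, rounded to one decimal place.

Drift-corrected reading = 981522.02 − (-0.369) = 981522.389 mGal
Free-air correction = 0.3086 × 3384.6 = 1044.49 mGal
Free-air anomaly = 981522.389 − 982331.38 + (1044.49) = 235.499 mGal
Bouguer slab correction = 0.04193 × 1.79 × 3384.6 = 254.03 mGal
Simple Bouguer anomaly = 235.499 − (254.03) = -18.531 mGal
Complete Bouguer anomaly = -18.531 + 2.93 = -15.601 mGal

-15.6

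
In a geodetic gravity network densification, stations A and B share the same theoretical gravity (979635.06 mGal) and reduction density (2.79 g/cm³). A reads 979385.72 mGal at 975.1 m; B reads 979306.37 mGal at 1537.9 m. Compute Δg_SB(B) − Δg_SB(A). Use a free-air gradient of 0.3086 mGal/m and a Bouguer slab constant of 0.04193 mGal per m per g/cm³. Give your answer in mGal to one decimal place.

Δg_SB(A) = 979385.72 − 979635.06 + 0.3086×975.1 − 0.04193×2.79×975.1 = -62.50 mGal
Δg_SB(B) = 979306.37 − 979635.06 + 0.3086×1537.9 − 0.04193×2.79×1537.9 = -34.00 mGal
Difference = -34.00 − (-62.50) = 28.50 mGal

28.5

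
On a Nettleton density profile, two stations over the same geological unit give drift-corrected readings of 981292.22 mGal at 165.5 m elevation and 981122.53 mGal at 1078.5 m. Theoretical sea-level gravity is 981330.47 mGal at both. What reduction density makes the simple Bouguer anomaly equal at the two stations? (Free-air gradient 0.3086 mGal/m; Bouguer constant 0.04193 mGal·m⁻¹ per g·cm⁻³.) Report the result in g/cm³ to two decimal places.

Δg_obs = 981122.53 − 981292.22 = -169.69 mGal over Δh = 1078.5 − 165.5 = 913.0 m
Equal Bouguer anomalies ⇒ Δg_obs + (0.3086 − 0.04193ρ)·Δh = 0
0.3086 − 0.04193ρ = −Δg_obs/Δh = 0.18586
ρ = (0.3086 − 0.18586) / 0.04193 = 2.93 g/cm³

2.93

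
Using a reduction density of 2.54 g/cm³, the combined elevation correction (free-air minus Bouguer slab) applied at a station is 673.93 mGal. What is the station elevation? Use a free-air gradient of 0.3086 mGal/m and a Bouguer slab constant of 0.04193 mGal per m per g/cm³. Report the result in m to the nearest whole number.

Combined gradient = 0.3086 − 0.04193 × 2.54 = 0.2020978 mGal/m
h = 673.93 / 0.2020978 = 3334.67 m

3335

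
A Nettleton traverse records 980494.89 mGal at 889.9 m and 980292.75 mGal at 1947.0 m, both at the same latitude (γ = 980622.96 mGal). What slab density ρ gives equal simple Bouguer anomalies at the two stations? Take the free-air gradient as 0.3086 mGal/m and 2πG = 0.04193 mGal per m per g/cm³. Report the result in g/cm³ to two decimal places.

2.80

Δg_obs = 980292.75 − 980494.89 = -202.14 mGal over Δh = 1947.0 − 889.9 = 1057.1 m
Equal Bouguer anomalies ⇒ Δg_obs + (0.3086 − 0.04193ρ)·Δh = 0
0.3086 − 0.04193ρ = −Δg_obs/Δh = 0.19122
ρ = (0.3086 − 0.19122) / 0.04193 = 2.80 g/cm³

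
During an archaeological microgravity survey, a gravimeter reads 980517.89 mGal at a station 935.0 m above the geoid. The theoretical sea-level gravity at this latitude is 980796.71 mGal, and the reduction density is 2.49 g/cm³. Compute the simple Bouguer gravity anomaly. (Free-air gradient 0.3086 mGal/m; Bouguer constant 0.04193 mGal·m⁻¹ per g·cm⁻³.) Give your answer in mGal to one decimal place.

Free-air correction = 0.3086 × 935.0 = 288.54 mGal
Free-air anomaly = 980517.89 − 980796.71 + (288.54) = 9.72 mGal
Bouguer slab correction = 0.04193 × 2.49 × 935.0 = 97.62 mGal
Simple Bouguer anomaly = 9.72 − (97.62) = -87.90 mGal

-87.9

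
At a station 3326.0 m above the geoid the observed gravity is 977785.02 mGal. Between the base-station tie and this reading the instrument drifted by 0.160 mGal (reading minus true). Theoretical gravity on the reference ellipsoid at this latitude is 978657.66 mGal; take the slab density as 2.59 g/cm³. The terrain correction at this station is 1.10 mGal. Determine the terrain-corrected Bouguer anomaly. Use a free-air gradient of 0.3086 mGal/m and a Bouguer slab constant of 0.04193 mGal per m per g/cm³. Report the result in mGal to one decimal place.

Drift-corrected reading = 977785.02 − (0.160) = 977784.860 mGal
Free-air correction = 0.3086 × 3326.0 = 1026.40 mGal
Free-air anomaly = 977784.860 − 978657.66 + (1026.40) = 153.600 mGal
Bouguer slab correction = 0.04193 × 2.59 × 3326.0 = 361.20 mGal
Simple Bouguer anomaly = 153.600 − (361.20) = -207.600 mGal
Complete Bouguer anomaly = -207.600 + 1.10 = -206.500 mGal

-206.5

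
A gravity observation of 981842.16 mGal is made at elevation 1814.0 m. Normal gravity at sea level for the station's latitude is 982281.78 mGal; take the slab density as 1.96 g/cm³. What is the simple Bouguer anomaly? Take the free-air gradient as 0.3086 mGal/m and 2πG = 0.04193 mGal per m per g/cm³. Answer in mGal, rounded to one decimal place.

-28.9

Free-air correction = 0.3086 × 1814.0 = 559.80 mGal
Free-air anomaly = 981842.16 − 982281.78 + (559.80) = 120.18 mGal
Bouguer slab correction = 0.04193 × 1.96 × 1814.0 = 149.08 mGal
Simple Bouguer anomaly = 120.18 − (149.08) = -28.90 mGal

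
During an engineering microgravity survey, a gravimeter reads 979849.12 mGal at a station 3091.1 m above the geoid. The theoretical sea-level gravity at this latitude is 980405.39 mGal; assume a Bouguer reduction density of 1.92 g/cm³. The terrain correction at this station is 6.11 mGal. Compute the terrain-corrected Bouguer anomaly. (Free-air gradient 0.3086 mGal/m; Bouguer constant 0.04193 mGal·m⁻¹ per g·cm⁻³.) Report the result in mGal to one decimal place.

Free-air correction = 0.3086 × 3091.1 = 953.91 mGal
Free-air anomaly = 979849.12 − 980405.39 + (953.91) = 397.64 mGal
Bouguer slab correction = 0.04193 × 1.92 × 3091.1 = 248.85 mGal
Simple Bouguer anomaly = 397.64 − (248.85) = 148.79 mGal
Complete Bouguer anomaly = 148.79 + 6.11 = 154.90 mGal

154.9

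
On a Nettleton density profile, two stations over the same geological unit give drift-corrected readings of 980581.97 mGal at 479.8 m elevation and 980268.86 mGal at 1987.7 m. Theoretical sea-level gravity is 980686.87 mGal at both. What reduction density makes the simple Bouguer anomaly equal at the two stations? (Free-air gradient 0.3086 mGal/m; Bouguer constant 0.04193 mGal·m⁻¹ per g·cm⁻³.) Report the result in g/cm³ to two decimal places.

Δg_obs = 980268.86 − 980581.97 = -313.11 mGal over Δh = 1987.7 − 479.8 = 1507.9 m
Equal Bouguer anomalies ⇒ Δg_obs + (0.3086 − 0.04193ρ)·Δh = 0
0.3086 − 0.04193ρ = −Δg_obs/Δh = 0.20765
ρ = (0.3086 − 0.20765) / 0.04193 = 2.41 g/cm³

2.41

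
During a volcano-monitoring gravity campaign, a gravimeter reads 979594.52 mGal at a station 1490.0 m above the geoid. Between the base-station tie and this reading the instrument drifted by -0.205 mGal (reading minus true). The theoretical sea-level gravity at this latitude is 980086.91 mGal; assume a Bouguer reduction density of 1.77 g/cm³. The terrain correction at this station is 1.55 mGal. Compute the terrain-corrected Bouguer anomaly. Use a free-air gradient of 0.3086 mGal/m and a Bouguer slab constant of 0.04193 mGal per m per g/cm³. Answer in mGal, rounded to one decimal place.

Drift-corrected reading = 979594.52 − (-0.205) = 979594.725 mGal
Free-air correction = 0.3086 × 1490.0 = 459.81 mGal
Free-air anomaly = 979594.725 − 980086.91 + (459.81) = -32.375 mGal
Bouguer slab correction = 0.04193 × 1.77 × 1490.0 = 110.58 mGal
Simple Bouguer anomaly = -32.375 − (110.58) = -142.955 mGal
Complete Bouguer anomaly = -142.955 + 1.55 = -141.405 mGal

-141.4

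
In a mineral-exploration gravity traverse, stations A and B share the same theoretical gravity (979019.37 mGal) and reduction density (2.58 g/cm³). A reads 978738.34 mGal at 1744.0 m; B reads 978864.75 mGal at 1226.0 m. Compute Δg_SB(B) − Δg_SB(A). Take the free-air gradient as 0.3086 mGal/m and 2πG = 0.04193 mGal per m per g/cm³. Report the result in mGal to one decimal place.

22.6

Δg_SB(A) = 978738.34 − 979019.37 + 0.3086×1744.0 − 0.04193×2.58×1744.0 = 68.50 mGal
Δg_SB(B) = 978864.75 − 979019.37 + 0.3086×1226.0 − 0.04193×2.58×1226.0 = 91.10 mGal
Difference = 91.10 − (68.50) = 22.60 mGal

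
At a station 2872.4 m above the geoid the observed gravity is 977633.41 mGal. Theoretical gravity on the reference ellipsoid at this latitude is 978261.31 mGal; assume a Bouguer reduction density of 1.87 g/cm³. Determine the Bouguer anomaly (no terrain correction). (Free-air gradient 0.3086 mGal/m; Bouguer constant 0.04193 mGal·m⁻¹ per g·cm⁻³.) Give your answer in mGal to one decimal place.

33.3

Free-air correction = 0.3086 × 2872.4 = 886.42 mGal
Free-air anomaly = 977633.41 − 978261.31 + (886.42) = 258.52 mGal
Bouguer slab correction = 0.04193 × 1.87 × 2872.4 = 225.22 mGal
Simple Bouguer anomaly = 258.52 − (225.22) = 33.30 mGal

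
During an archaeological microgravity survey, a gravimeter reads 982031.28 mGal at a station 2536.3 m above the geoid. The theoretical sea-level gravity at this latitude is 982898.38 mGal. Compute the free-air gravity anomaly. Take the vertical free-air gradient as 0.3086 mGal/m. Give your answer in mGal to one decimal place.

-84.4

Free-air correction = 0.3086 × 2536.3 = 782.70 mGal
Free-air anomaly = 982031.28 − 982898.38 + (782.70) = -84.40 mGal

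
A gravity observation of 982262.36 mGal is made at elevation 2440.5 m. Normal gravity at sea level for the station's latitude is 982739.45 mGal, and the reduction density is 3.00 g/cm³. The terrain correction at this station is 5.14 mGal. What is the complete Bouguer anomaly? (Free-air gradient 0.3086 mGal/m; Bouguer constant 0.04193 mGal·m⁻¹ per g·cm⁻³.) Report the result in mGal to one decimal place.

-25.8

Free-air correction = 0.3086 × 2440.5 = 753.14 mGal
Free-air anomaly = 982262.36 − 982739.45 + (753.14) = 276.05 mGal
Bouguer slab correction = 0.04193 × 3.00 × 2440.5 = 306.99 mGal
Simple Bouguer anomaly = 276.05 − (306.99) = -30.94 mGal
Complete Bouguer anomaly = -30.94 + 5.14 = -25.80 mGal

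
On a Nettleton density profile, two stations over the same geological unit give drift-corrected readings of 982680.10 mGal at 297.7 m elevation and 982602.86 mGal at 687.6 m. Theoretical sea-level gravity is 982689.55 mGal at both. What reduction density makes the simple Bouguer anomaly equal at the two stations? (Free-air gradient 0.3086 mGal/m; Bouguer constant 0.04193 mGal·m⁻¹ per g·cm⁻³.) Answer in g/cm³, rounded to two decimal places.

Δg_obs = 982602.86 − 982680.10 = -77.24 mGal over Δh = 687.6 − 297.7 = 389.9 m
Equal Bouguer anomalies ⇒ Δg_obs + (0.3086 − 0.04193ρ)·Δh = 0
0.3086 − 0.04193ρ = −Δg_obs/Δh = 0.19810
ρ = (0.3086 − 0.19810) / 0.04193 = 2.64 g/cm³

2.64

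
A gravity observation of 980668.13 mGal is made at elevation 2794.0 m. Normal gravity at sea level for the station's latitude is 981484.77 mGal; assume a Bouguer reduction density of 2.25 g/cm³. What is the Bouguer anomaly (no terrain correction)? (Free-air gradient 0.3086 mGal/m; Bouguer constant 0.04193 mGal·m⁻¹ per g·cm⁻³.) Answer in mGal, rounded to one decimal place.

Free-air correction = 0.3086 × 2794.0 = 862.23 mGal
Free-air anomaly = 980668.13 − 981484.77 + (862.23) = 45.59 mGal
Bouguer slab correction = 0.04193 × 2.25 × 2794.0 = 263.59 mGal
Simple Bouguer anomaly = 45.59 − (263.59) = -218.00 mGal

-218.0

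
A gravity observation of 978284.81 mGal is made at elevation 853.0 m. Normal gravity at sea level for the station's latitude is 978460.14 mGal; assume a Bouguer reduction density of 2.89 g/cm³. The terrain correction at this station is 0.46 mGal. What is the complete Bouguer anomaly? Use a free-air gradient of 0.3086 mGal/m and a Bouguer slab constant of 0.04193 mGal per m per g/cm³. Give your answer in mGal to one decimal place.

-15.0

Free-air correction = 0.3086 × 853.0 = 263.24 mGal
Free-air anomaly = 978284.81 − 978460.14 + (263.24) = 87.91 mGal
Bouguer slab correction = 0.04193 × 2.89 × 853.0 = 103.36 mGal
Simple Bouguer anomaly = 87.91 − (103.36) = -15.45 mGal
Complete Bouguer anomaly = -15.45 + 0.46 = -14.99 mGal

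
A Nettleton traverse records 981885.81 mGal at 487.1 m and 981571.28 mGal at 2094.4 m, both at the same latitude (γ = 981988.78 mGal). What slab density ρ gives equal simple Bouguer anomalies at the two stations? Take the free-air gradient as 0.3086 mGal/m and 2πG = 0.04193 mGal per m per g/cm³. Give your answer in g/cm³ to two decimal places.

Δg_obs = 981571.28 − 981885.81 = -314.53 mGal over Δh = 2094.4 − 487.1 = 1607.3 m
Equal Bouguer anomalies ⇒ Δg_obs + (0.3086 − 0.04193ρ)·Δh = 0
0.3086 − 0.04193ρ = −Δg_obs/Δh = 0.19569
ρ = (0.3086 − 0.19569) / 0.04193 = 2.69 g/cm³

2.69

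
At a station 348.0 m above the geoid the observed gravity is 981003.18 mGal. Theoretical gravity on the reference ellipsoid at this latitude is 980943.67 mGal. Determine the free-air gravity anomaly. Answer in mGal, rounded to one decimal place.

Free-air correction = 0.3086 × 348.0 = 107.39 mGal
Free-air anomaly = 981003.18 − 980943.67 + (107.39) = 166.90 mGal

166.9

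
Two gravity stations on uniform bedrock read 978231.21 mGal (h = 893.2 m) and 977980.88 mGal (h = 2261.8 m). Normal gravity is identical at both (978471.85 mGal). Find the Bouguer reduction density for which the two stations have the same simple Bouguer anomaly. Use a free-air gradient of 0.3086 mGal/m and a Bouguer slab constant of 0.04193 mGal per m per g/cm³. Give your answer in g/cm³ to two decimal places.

3.00

Δg_obs = 977980.88 − 978231.21 = -250.33 mGal over Δh = 2261.8 − 893.2 = 1368.6 m
Equal Bouguer anomalies ⇒ Δg_obs + (0.3086 − 0.04193ρ)·Δh = 0
0.3086 − 0.04193ρ = −Δg_obs/Δh = 0.18291
ρ = (0.3086 − 0.18291) / 0.04193 = 3.00 g/cm³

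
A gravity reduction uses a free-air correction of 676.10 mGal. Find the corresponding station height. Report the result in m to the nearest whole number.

h = 676.10 / 0.3086 = 2190.86 m

2191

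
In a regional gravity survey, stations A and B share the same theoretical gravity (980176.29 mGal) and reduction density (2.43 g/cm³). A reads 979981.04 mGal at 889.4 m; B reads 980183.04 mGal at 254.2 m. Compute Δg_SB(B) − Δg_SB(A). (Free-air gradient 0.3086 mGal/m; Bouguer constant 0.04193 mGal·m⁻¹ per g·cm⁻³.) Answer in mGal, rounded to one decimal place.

70.7

Δg_SB(A) = 979981.04 − 980176.29 + 0.3086×889.4 − 0.04193×2.43×889.4 = -11.40 mGal
Δg_SB(B) = 980183.04 − 980176.29 + 0.3086×254.2 − 0.04193×2.43×254.2 = 59.30 mGal
Difference = 59.30 − (-11.40) = 70.70 mGal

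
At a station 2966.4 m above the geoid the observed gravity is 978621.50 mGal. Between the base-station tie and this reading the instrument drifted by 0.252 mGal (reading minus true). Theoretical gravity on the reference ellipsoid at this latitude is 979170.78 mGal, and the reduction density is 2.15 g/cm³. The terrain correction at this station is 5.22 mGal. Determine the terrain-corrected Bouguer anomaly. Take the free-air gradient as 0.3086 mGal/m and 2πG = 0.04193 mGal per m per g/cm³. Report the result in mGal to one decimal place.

Drift-corrected reading = 978621.50 − (0.252) = 978621.248 mGal
Free-air correction = 0.3086 × 2966.4 = 915.43 mGal
Free-air anomaly = 978621.248 − 979170.78 + (915.43) = 365.898 mGal
Bouguer slab correction = 0.04193 × 2.15 × 2966.4 = 267.42 mGal
Simple Bouguer anomaly = 365.898 − (267.42) = 98.478 mGal
Complete Bouguer anomaly = 98.478 + 5.22 = 103.698 mGal

103.7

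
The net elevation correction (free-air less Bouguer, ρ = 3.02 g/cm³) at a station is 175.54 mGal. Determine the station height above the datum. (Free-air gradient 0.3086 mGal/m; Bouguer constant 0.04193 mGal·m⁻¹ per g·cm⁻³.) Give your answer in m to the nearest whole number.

Combined gradient = 0.3086 − 0.04193 × 3.02 = 0.1819714 mGal/m
h = 175.54 / 0.1819714 = 964.66 m

965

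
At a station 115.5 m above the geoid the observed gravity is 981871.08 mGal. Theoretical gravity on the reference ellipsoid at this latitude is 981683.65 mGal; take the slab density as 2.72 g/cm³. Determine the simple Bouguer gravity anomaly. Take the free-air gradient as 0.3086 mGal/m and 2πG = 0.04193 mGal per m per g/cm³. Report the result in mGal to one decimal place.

Free-air correction = 0.3086 × 115.5 = 35.64 mGal
Free-air anomaly = 981871.08 − 981683.65 + (35.64) = 223.07 mGal
Bouguer slab correction = 0.04193 × 2.72 × 115.5 = 13.17 mGal
Simple Bouguer anomaly = 223.07 − (13.17) = 209.90 mGal

209.9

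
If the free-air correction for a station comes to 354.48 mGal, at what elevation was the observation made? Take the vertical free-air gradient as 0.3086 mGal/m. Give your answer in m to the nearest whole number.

h = 354.48 / 0.3086 = 1148.67 m

1149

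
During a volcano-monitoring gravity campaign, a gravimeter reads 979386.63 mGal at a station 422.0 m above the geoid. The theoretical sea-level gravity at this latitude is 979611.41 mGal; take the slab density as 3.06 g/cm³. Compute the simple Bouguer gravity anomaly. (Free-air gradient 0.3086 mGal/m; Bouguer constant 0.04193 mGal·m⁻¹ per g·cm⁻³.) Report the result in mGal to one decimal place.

Free-air correction = 0.3086 × 422.0 = 130.23 mGal
Free-air anomaly = 979386.63 − 979611.41 + (130.23) = -94.55 mGal
Bouguer slab correction = 0.04193 × 3.06 × 422.0 = 54.15 mGal
Simple Bouguer anomaly = -94.55 − (54.15) = -148.70 mGal

-148.7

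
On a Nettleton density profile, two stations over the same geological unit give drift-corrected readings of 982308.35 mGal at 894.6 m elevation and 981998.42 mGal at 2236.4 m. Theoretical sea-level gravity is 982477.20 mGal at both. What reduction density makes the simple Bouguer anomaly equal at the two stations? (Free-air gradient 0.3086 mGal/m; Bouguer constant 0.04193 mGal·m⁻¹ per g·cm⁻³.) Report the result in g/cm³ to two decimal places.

1.85

Δg_obs = 981998.42 − 982308.35 = -309.93 mGal over Δh = 2236.4 − 894.6 = 1341.8 m
Equal Bouguer anomalies ⇒ Δg_obs + (0.3086 − 0.04193ρ)·Δh = 0
0.3086 − 0.04193ρ = −Δg_obs/Δh = 0.23098
ρ = (0.3086 − 0.23098) / 0.04193 = 1.85 g/cm³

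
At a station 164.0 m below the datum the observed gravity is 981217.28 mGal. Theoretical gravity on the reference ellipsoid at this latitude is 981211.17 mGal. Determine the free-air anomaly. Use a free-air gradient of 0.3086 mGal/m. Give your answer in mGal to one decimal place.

Free-air correction = 0.3086 × -164.0 = -50.61 mGal
Free-air anomaly = 981217.28 − 981211.17 + (-50.61) = -44.50 mGal

-44.5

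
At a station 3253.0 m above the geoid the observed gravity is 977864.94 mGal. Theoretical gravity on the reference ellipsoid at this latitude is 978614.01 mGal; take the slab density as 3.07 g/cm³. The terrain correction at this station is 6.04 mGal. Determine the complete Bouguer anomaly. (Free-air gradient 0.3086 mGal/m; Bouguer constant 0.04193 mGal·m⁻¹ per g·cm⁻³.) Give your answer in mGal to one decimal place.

Free-air correction = 0.3086 × 3253.0 = 1003.88 mGal
Free-air anomaly = 977864.94 − 978614.01 + (1003.88) = 254.81 mGal
Bouguer slab correction = 0.04193 × 3.07 × 3253.0 = 418.74 mGal
Simple Bouguer anomaly = 254.81 − (418.74) = -163.93 mGal
Complete Bouguer anomaly = -163.93 + 6.04 = -157.89 mGal

-157.9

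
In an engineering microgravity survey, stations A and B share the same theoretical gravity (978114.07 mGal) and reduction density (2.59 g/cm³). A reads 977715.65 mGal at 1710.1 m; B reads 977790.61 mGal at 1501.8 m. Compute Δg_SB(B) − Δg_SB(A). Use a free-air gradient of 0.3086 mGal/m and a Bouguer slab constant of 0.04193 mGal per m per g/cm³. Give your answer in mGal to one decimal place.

33.3

Δg_SB(A) = 977715.65 − 978114.07 + 0.3086×1710.1 − 0.04193×2.59×1710.1 = -56.40 mGal
Δg_SB(B) = 977790.61 − 978114.07 + 0.3086×1501.8 − 0.04193×2.59×1501.8 = -23.10 mGal
Difference = -23.10 − (-56.40) = 33.30 mGal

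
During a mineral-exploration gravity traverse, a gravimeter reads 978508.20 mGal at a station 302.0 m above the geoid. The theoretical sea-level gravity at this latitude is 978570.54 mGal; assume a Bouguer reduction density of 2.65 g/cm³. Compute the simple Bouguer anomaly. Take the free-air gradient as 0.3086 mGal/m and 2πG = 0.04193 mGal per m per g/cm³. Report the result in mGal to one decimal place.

Free-air correction = 0.3086 × 302.0 = 93.20 mGal
Free-air anomaly = 978508.20 − 978570.54 + (93.20) = 30.86 mGal
Bouguer slab correction = 0.04193 × 2.65 × 302.0 = 33.56 mGal
Simple Bouguer anomaly = 30.86 − (33.56) = -2.70 mGal

-2.7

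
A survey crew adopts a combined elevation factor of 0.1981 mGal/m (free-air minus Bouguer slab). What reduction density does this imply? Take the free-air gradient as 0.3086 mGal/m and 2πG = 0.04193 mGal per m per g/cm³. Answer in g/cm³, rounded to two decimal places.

0.1981 = 0.3086 − 0.04193 × ρ
ρ = (0.3086 − 0.1981) / 0.04193 = 2.64 g/cm³

2.64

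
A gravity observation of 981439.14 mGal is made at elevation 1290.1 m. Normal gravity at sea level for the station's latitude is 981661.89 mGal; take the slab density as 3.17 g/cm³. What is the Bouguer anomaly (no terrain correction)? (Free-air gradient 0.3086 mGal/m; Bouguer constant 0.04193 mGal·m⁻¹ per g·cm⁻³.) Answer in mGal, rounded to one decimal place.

3.9

Free-air correction = 0.3086 × 1290.1 = 398.12 mGal
Free-air anomaly = 981439.14 − 981661.89 + (398.12) = 175.37 mGal
Bouguer slab correction = 0.04193 × 3.17 × 1290.1 = 171.48 mGal
Simple Bouguer anomaly = 175.37 − (171.48) = 3.89 mGal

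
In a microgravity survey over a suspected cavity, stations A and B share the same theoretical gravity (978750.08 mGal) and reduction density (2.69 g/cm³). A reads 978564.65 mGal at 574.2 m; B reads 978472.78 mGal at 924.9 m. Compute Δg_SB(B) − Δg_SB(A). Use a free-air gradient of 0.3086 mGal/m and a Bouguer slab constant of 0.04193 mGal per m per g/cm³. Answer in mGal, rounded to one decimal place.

-23.2

Δg_SB(A) = 978564.65 − 978750.08 + 0.3086×574.2 − 0.04193×2.69×574.2 = -73.00 mGal
Δg_SB(B) = 978472.78 − 978750.08 + 0.3086×924.9 − 0.04193×2.69×924.9 = -96.20 mGal
Difference = -96.20 − (-73.00) = -23.20 mGal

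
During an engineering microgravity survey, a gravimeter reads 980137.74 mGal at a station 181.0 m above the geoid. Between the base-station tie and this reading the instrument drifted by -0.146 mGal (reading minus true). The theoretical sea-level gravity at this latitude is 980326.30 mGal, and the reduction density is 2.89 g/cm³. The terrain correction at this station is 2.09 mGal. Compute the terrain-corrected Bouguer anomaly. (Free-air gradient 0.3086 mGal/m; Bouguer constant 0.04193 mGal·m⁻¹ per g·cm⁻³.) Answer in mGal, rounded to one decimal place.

Drift-corrected reading = 980137.74 − (-0.146) = 980137.886 mGal
Free-air correction = 0.3086 × 181.0 = 55.86 mGal
Free-air anomaly = 980137.886 − 980326.30 + (55.86) = -132.554 mGal
Bouguer slab correction = 0.04193 × 2.89 × 181.0 = 21.93 mGal
Simple Bouguer anomaly = -132.554 − (21.93) = -154.484 mGal
Complete Bouguer anomaly = -154.484 + 2.09 = -152.394 mGal

-152.4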